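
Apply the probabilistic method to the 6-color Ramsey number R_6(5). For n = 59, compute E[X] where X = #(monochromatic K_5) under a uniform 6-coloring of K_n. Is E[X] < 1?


E[X] = C(59, 5) · 6^{1 − 10} = 5006386 · 6^{−9} = 5006386/10077696.
As a reduced fraction: E[X] = 2503193/5038848 ≈ 0.496779.
Is E[X] < 1? YES.
Since E[X] < 1, there exists a 6-coloring of K_{59} with no monochromatic K_5; hence R_6(5) > 59.

E[X] = 2503193/5038848 ≈ 0.496779; E[X] < 1, so R_6(5) > 59.


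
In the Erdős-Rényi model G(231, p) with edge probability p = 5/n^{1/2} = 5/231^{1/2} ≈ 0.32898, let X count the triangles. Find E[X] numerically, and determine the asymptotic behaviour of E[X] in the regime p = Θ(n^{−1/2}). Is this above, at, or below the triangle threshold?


Number of potential triangles: C(231, 3) = 2027795.
Each occurs with probability p³ ≈ (0.32898)³ ≈ 3.5603447e-02.
By linearity: E[X] = C(231, 3)·p³ ≈ 2027795 · 3.5603447e-02 ≈ 72196.49119.
Since α = 1/2 < 1, p = c/n^{1/2} ≫ 1/n is above the triangle threshold p ~ 1/n. Asymptotically E[X] ~ (c³/6)·n^{3(1−α)} = (5³/6)·n^{1.5} → ∞; triangles are abundant w.h.p.

E[X] ≈ 72196.49119; in regime p = Θ(1/n^{1/2}) E[X] diverges (above the triangle threshold p ~ 1/n).


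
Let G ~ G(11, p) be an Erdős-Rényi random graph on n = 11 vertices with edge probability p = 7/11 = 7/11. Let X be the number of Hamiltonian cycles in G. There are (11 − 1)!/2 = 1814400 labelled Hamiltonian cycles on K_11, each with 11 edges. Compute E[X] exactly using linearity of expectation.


K_11 has (11 − 1)!/2 = 1814400 labelled Hamiltonian cycles.
For each such Hamiltonian cycle H, let X_H = 1 if all 11 edges of H are present in G. Then P[X_H = 1] = p^{11} = (7/11)^{11} = 1977326743/285311670611.
By linearity: E[X] = Σ_H E[X_H] = 1814400 · p^{11} = 1814400 · 1977326743/285311670611 = 3587661642499200/285311670611.
Numerically: E[X] ≈ 12575.

E[X] = 1814400 · (7/11)^{11} = 3587661642499200/285311670611 ≈ 12575.


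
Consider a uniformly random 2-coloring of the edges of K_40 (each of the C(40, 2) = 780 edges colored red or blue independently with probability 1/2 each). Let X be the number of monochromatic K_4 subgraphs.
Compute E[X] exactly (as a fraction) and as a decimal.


Let X = Σ_S X_S over the C(40, 4) = 91390 subsets S of size 4, where X_S = 1 if the K_4 on S is monochromatic.
For a fixed S, the K_4 on S has C(4, 2) = 6 edges. P[all 6 edges red] = (1/2)^6, and likewise for blue, so P[monochromatic] = 2·(1/2)^6 = 2^{1 − 6} = 1/32.
By linearity: E[X] = C(40, 4) · 2^{1 − 6} = 91390 · 1/32 = 45695/16.
Numerically: E[X] ≈ 2855.9375.

E[X] = C(40,4)·2^(1−C(4,2)) = 45695/16 ≈ 2855.9375.


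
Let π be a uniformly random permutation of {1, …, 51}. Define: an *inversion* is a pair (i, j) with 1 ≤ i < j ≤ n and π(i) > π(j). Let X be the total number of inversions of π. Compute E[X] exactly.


Write X = Σ X_I over the C(51, 2) = 1275 pairs i < j, with X_I the indicator of one inversion.
There are 1275 indicators.
For each fixed pair i < j, the values π(i) and π(j) are two distinct elements of {1, …, 51} in uniformly random order; by symmetry P[π(i) > π(j)] = 1/2.
By linearity: E[X] = 1275 · (1/2) = C(51, 2) · (1/2) = 1275/2 = 1275/2 ≈ 637.500000.

E[X] = 1275/2 = 637.500000.


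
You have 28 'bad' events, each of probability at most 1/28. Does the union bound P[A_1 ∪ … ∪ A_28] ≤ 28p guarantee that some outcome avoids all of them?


Union bound: P[∪_{i=1}^{28} A_i] ≤ Σ_i P[A_i] ≤ 28·p = 28·(1/28) = 1.
Numerically: 1 ≈ 1.0000000.
Is 1 < 1? NO.
Since the bound 1 is ≥ 1, the union bound is uninformative here; it does NOT by itself certify existence.

28·p = 1 ≈ 1.0000000; existence NOT certified by the union bound.


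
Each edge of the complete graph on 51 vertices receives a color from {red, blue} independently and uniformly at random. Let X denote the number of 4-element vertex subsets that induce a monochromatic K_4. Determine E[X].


Let X = Σ_S X_S over the C(51, 4) = 249900 subsets S of size 4, where X_S = 1 if the K_4 on S is monochromatic.
For a fixed S, the K_4 on S has C(4, 2) = 6 edges. P[all 6 edges red] = (1/2)^6, and likewise for blue, so P[monochromatic] = 2·(1/2)^6 = 2^{1 − 6} = 1/32.
By linearity: E[X] = C(51, 4) · 2^{1 − 6} = 249900 · 1/32 = 62475/8.
Numerically: E[X] ≈ 7809.37500.

E[X] = C(51,4)·2^(1−C(4,2)) = 62475/8 ≈ 7809.37500.


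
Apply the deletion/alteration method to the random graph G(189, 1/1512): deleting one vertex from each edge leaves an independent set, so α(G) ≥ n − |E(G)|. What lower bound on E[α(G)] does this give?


E[|E(G)|] = C(189, 2)·p = 17766 · (1/1512) = 47/4.
E[α(G)] ≥ n − E[|E(G)|] = 189 − 47/4 = 709/4.
Numerically: ≈ 177.25000.
(This is only a lower bound; the true E[α(G)] may be larger.)

E[α(G)] ≥ 709/4 ≈ 177.25000.


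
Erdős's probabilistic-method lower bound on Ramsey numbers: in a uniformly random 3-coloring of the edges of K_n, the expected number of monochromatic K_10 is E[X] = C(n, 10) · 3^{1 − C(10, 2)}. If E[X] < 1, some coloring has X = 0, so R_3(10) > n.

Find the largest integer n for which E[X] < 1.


We need C(n, 10) · 3^{1 − 45} < 1, i.e. C(n, 10) < 3^{45 − 1} = 984770902183611232881.
Check values of n near the boundary:
  n = 567: C(567, 10) = 873787071273467749398; 873787071273467749398 < 984770902183611232881? YES
  n = 568: C(568, 10) = 889446337783744949208; 889446337783744949208 < 984770902183611232881? YES
  n = 569: C(569, 10) = 905357721286137524328; 905357721286137524328 < 984770902183611232881? YES
  n = 570: C(570, 10) = 921524823451961408691; 921524823451961408691 < 984770902183611232881? YES
  n = 571: C(571, 10) = 937951290893172842001; 937951290893172842001 < 984770902183611232881? YES
  n = 572: C(572, 10) = 954640815642161682606; 954640815642161682606 < 984770902183611232881? YES
  n = 573: C(573, 10) = 971597135635805762226; 971597135635805762226 < 984770902183611232881? YES
  n = 574: C(574, 10) = 988824035203816502691; 988824035203816502691 < 984770902183611232881? NO
  n = 575: C(575, 10) = 1006325345561406175305; 1006325345561406175305 < 984770902183611232881? NO
The largest n with C(n, 10) < 984770902183611232881 is n = 573 (where E[X] = 35985079097622435638/36472996377170786403 ≈ 0.98662). Hence R_3(10) > 573, i.e. R_3(10) ≥ 574.

Largest n = 573; hence R_3(10) > 573.


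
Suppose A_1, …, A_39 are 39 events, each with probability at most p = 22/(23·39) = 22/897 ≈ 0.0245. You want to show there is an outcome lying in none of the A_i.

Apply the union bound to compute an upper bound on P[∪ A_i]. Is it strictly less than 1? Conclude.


Union bound: P[∪_{i=1}^{39} A_i] ≤ Σ_i P[A_i] ≤ 39·p = 39·(22/897) = 22/23.
Numerically: 22/23 ≈ 0.9565.
Is 22/23 < 1? YES.
Since P[∪ A_i] ≤ 22/23 < 1, the complement has P[∩ A_i^c] ≥ 1 − 22/23 = 1/23 > 0, so some outcome avoids every A_i.

39·p = 22/23 ≈ 0.9565; existence CERTIFIED by the union bound.


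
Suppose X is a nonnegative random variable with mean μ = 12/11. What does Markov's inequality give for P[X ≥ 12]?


μ = E[X] = 12/11, a = 12.
Markov: P[X ≥ 12] ≤ μ/a = (12/11)/12 = 1/11.
Numerically: ≈ 0.090909.
(Since a = 12 > μ = 1.090909, the bound 1/11 is < 1 and informative.)

P[X ≥ 12] ≤ 1/11 ≈ 0.090909.


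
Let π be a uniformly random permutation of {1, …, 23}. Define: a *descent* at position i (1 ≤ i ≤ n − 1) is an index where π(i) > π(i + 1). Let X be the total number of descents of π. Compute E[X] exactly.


Write X = Σ X_I over i = 1, …, 22, with X_I the indicator of one descent.
There are 22 indicators.
For each fixed i, the pair (π(i), π(i+1)) is a uniformly random ordered pair of distinct values from {1, …, 23}; by symmetry P[π(i) > π(i+1)] = 1/2.
By linearity: E[X] = 22 · (1/2) = (23 − 1) · (1/2) = 11 ≈ 11.0000.

E[X] = 11 = 11.0000.


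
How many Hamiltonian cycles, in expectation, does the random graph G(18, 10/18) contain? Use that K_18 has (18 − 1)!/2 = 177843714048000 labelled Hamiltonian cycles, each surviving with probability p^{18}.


K_18 has (18 − 1)!/2 = 177843714048000 labelled Hamiltonian cycles.
For each such Hamiltonian cycle H, let X_H = 1 if all 18 edges of H are present in G. Then P[X_H = 1] = p^{18} = (5/9)^{18} = 3814697265625/150094635296999121.
By linearity of expectation: E[X] = Σ_H E[X_H] = 177843714048000 · p^{18} = 177843714048000 · 3814697265625/150094635296999121 = 930617187500000000000000/205891132094649.
Numerically: E[X] ≈ 4.52e+09.

E[X] = 177843714048000 · (5/9)^{18} = 930617187500000000000000/205891132094649 ≈ 4.52e+09.


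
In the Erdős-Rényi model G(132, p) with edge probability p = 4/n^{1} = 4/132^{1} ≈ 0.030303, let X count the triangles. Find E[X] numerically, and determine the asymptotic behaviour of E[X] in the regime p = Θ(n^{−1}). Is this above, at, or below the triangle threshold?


Number of potential triangles: C(132, 3) = 374660.
Each occurs with probability p³ ≈ (0.030303)³ ≈ 2.7826474e-05.
By linearity: E[X] = C(132, 3)·p³ ≈ 374660 · 2.7826474e-05 ≈ 10.42547.
Here α = 1, so p = 4/n is exactly at the triangle threshold p ~ 1/n. Asymptotically E[X] → c³/6 = 4³/6 = 32/3 ≈ 10.66667, a bounded constant. In this regime the triangle count is asymptotically Poisson(c³/6).

E[X] ≈ 10.42547; in regime p = Θ(1/n^{1}) E[X] stays bounded (at the triangle threshold p ~ 1/n).


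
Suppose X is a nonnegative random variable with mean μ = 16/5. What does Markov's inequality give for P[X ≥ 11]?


μ = E[X] = 16/5, a = 11.
Markov: P[X ≥ 11] ≤ μ/a = (16/5)/11 = 16/55.
Numerically: ≈ 0.29091.
(Since a = 11 > μ = 3.20000, the bound 16/55 is < 1 and informative.)

P[X ≥ 11] ≤ 16/55 ≈ 0.29091.


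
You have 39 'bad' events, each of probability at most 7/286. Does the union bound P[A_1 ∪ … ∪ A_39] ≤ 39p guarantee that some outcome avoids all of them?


Union bound: P[∪_{i=1}^{39} A_i] ≤ Σ_i P[A_i] ≤ 39·p = 39·(7/286) = 21/22.
Numerically: 21/22 ≈ 0.954545.
Is 21/22 < 1? YES.
Since P[∪ A_i] ≤ 21/22 < 1, the complement has P[∩ A_i^c] ≥ 1 − 21/22 = 1/22 > 0, so some outcome avoids every A_i.

39·p = 21/22 ≈ 0.954545; existence CERTIFIED by the union bound.


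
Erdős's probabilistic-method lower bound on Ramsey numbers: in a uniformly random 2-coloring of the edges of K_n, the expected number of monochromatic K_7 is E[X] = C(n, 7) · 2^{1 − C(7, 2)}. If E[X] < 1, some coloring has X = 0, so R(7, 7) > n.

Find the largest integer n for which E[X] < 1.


We need C(n, 7) · 2^{1 − 21} < 1, i.e. C(n, 7) < 2^{21 − 1} = 1048576.
Check values of n near the boundary:
  n = 23: C(23, 7) = 245157; 245157 < 1048576? YES
  n = 24: C(24, 7) = 346104; 346104 < 1048576? YES
  n = 25: C(25, 7) = 480700; 480700 < 1048576? YES
  n = 26: C(26, 7) = 657800; 657800 < 1048576? YES
  n = 27: C(27, 7) = 888030; 888030 < 1048576? YES
  n = 28: C(28, 7) = 1184040; 1184040 < 1048576? NO
  n = 29: C(29, 7) = 1560780; 1560780 < 1048576? NO
  n = 30: C(30, 7) = 2035800; 2035800 < 1048576? NO
The largest n with C(n, 7) < 1048576 is n = 27 (where E[X] = 444015/524288 ≈ 0.846891). Hence R(7, 7) > 27, i.e. R(7, 7) ≥ 28.

Largest n = 27; hence R(7, 7) > 27.


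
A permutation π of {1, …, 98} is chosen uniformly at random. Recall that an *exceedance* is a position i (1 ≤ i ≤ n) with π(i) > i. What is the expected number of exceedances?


Write X = Σ_{i=1}^{98} X_i, where X_i = 1_{π(i) > i}.
For each fixed i, π(i) is uniform over {1, …, 98} (marginal of a uniform permutation), so P[π(i) > i] = (n − i)/n. Summing: Σ_{i=1}^{98} (n − i)/n = (0 + 1 + … + 97)/98 = 98(98 − 1)/(2·98) = (98 − 1)/2.
Hence E[X] = Σ_{i=1}^{98} (98 − i)/98 = 97/2 ≈ 48.500000.

E[X] = 97/2 = 48.500000.


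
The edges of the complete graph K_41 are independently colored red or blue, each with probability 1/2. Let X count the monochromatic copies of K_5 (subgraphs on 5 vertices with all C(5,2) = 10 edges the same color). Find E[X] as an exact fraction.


Let X = Σ_S X_S over the C(41, 5) = 749398 subsets S of size 5, where X_S = 1 if the K_5 on S is monochromatic.
For a fixed S, the K_5 on S has C(5, 2) = 10 edges. P[all 10 edges red] = (1/2)^10, and likewise for blue, so P[monochromatic] = 2·(1/2)^10 = 2^{1 − 10} = 1/512.
By linearity of expectation: E[X] = C(41, 5) · 2^{1 − 10} = 749398 · 1/512 = 374699/256.
Numerically: E[X] ≈ 1463.6680.

E[X] = C(41,5)·2^(1−C(5,2)) = 374699/256 ≈ 1463.6680.


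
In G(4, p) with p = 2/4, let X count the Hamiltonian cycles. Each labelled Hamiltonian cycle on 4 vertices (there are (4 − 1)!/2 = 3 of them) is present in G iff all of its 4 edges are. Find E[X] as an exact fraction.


K_4 has (4 − 1)!/2 = 3 labelled Hamiltonian cycles.
For each such Hamiltonian cycle H, let X_H = 1 if all 4 edges of H are present in G. Then P[X_H = 1] = p^{4} = (1/2)^{4} = 1/16.
By linearity: E[X] = Σ_H E[X_H] = 3 · p^{4} = 3 · 1/16 = 3/16.
Numerically: E[X] ≈ 0.1875.

E[X] = 3 · (1/2)^{4} = 3/16 ≈ 0.1875.


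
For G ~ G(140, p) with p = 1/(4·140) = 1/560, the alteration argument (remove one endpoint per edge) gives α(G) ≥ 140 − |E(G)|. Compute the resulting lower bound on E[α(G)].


E[|E(G)|] = C(140, 2)·p = 9730 · (1/560) = 139/8.
E[α(G)] ≥ n − E[|E(G)|] = 140 − 139/8 = 981/8.
Numerically: ≈ 122.625.
(This is only a lower bound; the true E[α(G)] may be larger.)

E[α(G)] ≥ 981/8 ≈ 122.625.


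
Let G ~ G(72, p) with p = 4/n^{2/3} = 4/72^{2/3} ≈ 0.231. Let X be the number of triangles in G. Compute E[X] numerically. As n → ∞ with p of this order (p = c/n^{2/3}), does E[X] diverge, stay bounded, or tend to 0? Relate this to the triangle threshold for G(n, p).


Number of potential triangles: C(72, 3) = 59640.
Each occurs with probability p³ ≈ (0.231)³ ≈ 1.23457e-02.
By linearity: E[X] = C(72, 3)·p³ ≈ 59640 · 1.23457e-02 ≈ 736.296.
Since α = 2/3 < 1, p = c/n^{2/3} ≫ 1/n is above the triangle threshold p ~ 1/n. Asymptotically E[X] ~ (c³/6)·n^{3(1−α)} = (4³/6)·n^{1} → ∞; triangles are abundant w.h.p.

E[X] ≈ 736.296; in regime p = Θ(1/n^{2/3}) E[X] diverges (above the triangle threshold p ~ 1/n).


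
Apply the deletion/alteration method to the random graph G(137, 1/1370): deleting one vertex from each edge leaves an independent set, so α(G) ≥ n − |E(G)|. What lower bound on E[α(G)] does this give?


E[|E(G)|] = C(137, 2)·p = 9316 · (1/1370) = 34/5.
E[α(G)] ≥ n − E[|E(G)|] = 137 − 34/5 = 651/5.
Numerically: ≈ 130.200000.
(This is only a lower bound; the true E[α(G)] may be larger.)

E[α(G)] ≥ 651/5 ≈ 130.200000.


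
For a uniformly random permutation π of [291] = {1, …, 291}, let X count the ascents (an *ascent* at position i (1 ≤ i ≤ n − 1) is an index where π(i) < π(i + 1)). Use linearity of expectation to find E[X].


Write X = Σ X_I over i = 1, …, 290, with X_I the indicator of one ascent.
There are 290 indicators.
For each fixed i, the pair (π(i), π(i+1)) is a uniformly random ordered pair of distinct values from {1, …, 291}; by symmetry P[π(i) < π(i+1)] = 1/2.
By linearity: E[X] = 290 · (1/2) = (291 − 1) · (1/2) = 145 ≈ 145.000.

E[X] = 145 = 145.000.


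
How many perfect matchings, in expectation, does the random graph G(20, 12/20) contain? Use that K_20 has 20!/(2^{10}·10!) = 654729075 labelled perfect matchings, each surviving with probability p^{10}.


K_20 has 20!/(2^{10}·10!) = 654729075 labelled perfect matchings.
For each such perfect matching H, let X_H = 1 if all 10 edges of H are present in G. Then P[X_H = 1] = p^{10} = (3/5)^{10} = 59049/9765625.
By linearity of expectation: E[X] = Σ_H E[X_H] = 654729075 · p^{10} = 654729075 · 59049/9765625 = 1546443885987/390625.
Numerically: E[X] ≈ 3.9589e+06.

E[X] = 654729075 · (3/5)^{10} = 1546443885987/390625 ≈ 3.9589e+06.


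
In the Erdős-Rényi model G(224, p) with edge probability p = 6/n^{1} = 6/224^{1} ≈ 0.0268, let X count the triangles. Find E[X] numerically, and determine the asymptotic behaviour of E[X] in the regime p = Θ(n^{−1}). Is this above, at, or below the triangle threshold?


Number of potential triangles: C(224, 3) = 1848224.
Each occurs with probability p³ ≈ (0.0268)³ ≈ 1.92181e-05.
By linearity: E[X] = C(224, 3)·p³ ≈ 1848224 · 1.92181e-05 ≈ 35.519.
Here α = 1, so p = 6/n is exactly at the triangle threshold p ~ 1/n. Asymptotically E[X] → c³/6 = 6³/6 = 36 ≈ 36.000, a bounded constant. In this regime the triangle count is asymptotically Poisson(c³/6).

E[X] ≈ 35.519; in regime p = Θ(1/n^{1}) E[X] stays bounded (at the triangle threshold p ~ 1/n).


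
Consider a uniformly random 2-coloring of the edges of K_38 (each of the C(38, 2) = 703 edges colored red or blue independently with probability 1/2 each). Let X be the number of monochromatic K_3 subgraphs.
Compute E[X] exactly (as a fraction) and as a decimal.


Let X = Σ_S X_S over the C(38, 3) = 8436 subsets S of size 3, where X_S = 1 if the K_3 on S is monochromatic.
For a fixed S, the K_3 on S has C(3, 2) = 3 edges. P[all 3 edges red] = (1/2)^3, and likewise for blue, so P[monochromatic] = 2·(1/2)^3 = 2^{1 − 3} = 1/4.
By linearity: E[X] = C(38, 3) · 2^{1 − 3} = 8436 · 1/4 = 2109.
Numerically: E[X] ≈ 2109.00000.

E[X] = C(38,3)·2^(1−C(3,2)) = 2109 ≈ 2109.00000.


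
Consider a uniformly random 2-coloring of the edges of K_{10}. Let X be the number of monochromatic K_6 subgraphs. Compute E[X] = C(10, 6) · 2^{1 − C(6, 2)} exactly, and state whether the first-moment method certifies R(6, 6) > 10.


E[X] = C(10, 6) · 2^{1 − 15} = 210 · 2^{−14} = 210/16384.
As a reduced fraction: E[X] = 105/8192 ≈ 0.01282.
Is E[X] < 1? YES.
Since E[X] < 1, there exists a 2-coloring of K_{10} with no monochromatic K_6; hence R(6, 6) > 10.

E[X] = 105/8192 ≈ 0.01282; E[X] < 1, so R(6, 6) > 10.


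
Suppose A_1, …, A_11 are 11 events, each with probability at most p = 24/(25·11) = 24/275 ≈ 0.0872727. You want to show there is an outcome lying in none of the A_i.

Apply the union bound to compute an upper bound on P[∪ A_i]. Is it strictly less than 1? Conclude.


Union bound: P[∪_{i=1}^{11} A_i] ≤ Σ_i P[A_i] ≤ 11·p = 11·(24/275) = 24/25.
Numerically: 24/25 ≈ 0.9600000.
Is 24/25 < 1? YES.
Since P[∪ A_i] ≤ 24/25 < 1, the complement has P[∩ A_i^c] ≥ 1 − 24/25 = 1/25 > 0, so some outcome avoids every A_i.

11·p = 24/25 ≈ 0.9600000; existence CERTIFIED by the union bound.


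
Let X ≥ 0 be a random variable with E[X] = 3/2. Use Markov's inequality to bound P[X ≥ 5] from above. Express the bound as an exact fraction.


μ = E[X] = 3/2, a = 5.
Markov: P[X ≥ 5] ≤ μ/a = (3/2)/5 = 3/10.
Numerically: ≈ 0.3000.
(Since a = 5 > μ = 1.5000, the bound 3/10 is < 1 and informative.)

P[X ≥ 5] ≤ 3/10 ≈ 0.3000.


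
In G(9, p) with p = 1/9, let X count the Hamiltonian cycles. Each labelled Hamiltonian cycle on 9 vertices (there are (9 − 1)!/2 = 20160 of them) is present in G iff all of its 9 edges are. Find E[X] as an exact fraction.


K_9 has (9 − 1)!/2 = 20160 labelled Hamiltonian cycles.
For each such Hamiltonian cycle H, let X_H = 1 if all 9 edges of H are present in G. Then P[X_H = 1] = p^{9} = (1/9)^{9} = 1/387420489.
By linearity of expectation: E[X] = Σ_H E[X_H] = 20160 · p^{9} = 20160 · 1/387420489 = 2240/43046721.
Numerically: E[X] ≈ 5.20365e-05.

E[X] = 20160 · (1/9)^{9} = 2240/43046721 ≈ 5.20365e-05.


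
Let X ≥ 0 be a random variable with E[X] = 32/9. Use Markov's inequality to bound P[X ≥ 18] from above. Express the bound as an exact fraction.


μ = E[X] = 32/9, a = 18.
Markov: P[X ≥ 18] ≤ μ/a = (32/9)/18 = 16/81.
Numerically: ≈ 0.198.
(Since a = 18 > μ = 3.556, the bound 16/81 is < 1 and informative.)

P[X ≥ 18] ≤ 16/81 ≈ 0.198.


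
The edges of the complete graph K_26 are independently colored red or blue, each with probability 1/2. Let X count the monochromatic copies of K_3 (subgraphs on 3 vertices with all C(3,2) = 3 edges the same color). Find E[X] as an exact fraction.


Let X = Σ_S X_S over the C(26, 3) = 2600 subsets S of size 3, where X_S = 1 if the K_3 on S is monochromatic.
For a fixed S, the K_3 on S has C(3, 2) = 3 edges. P[all 3 edges red] = (1/2)^3, and likewise for blue, so P[monochromatic] = 2·(1/2)^3 = 2^{1 − 3} = 1/4.
By linearity: E[X] = C(26, 3) · 2^{1 − 3} = 2600 · 1/4 = 650.
Numerically: E[X] ≈ 650.000000.

E[X] = C(26,3)·2^(1−C(3,2)) = 650 ≈ 650.000000.


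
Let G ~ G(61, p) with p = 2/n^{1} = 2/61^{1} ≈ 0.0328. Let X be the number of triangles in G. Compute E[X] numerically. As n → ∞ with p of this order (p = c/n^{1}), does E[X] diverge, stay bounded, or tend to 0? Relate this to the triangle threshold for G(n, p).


Number of potential triangles: C(61, 3) = 35990.
Each occurs with probability p³ ≈ (0.0328)³ ≈ 3.52452e-05.
By linearity: E[X] = C(61, 3)·p³ ≈ 35990 · 3.52452e-05 ≈ 1.268.
Here α = 1, so p = 2/n is exactly at the triangle threshold p ~ 1/n. Asymptotically E[X] → c³/6 = 2³/6 = 4/3 ≈ 1.333, a bounded constant. In this regime the triangle count is asymptotically Poisson(c³/6).

E[X] ≈ 1.268; in regime p = Θ(1/n^{1}) E[X] stays bounded (at the triangle threshold p ~ 1/n).


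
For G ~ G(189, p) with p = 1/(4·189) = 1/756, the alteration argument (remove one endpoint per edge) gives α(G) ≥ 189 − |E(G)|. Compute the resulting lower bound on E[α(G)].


E[|E(G)|] = C(189, 2)·p = 17766 · (1/756) = 47/2.
E[α(G)] ≥ n − E[|E(G)|] = 189 − 47/2 = 331/2.
Numerically: ≈ 165.50000.
(This is only a lower bound; the true E[α(G)] may be larger.)

E[α(G)] ≥ 331/2 ≈ 165.50000.


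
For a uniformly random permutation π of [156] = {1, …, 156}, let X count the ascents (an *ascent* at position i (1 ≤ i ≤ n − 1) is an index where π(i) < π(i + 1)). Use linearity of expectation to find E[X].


Write X = Σ X_I over i = 1, …, 155, with X_I the indicator of one ascent.
There are 155 indicators.
For each fixed i, the pair (π(i), π(i+1)) is a uniformly random ordered pair of distinct values from {1, …, 156}; by symmetry P[π(i) < π(i+1)] = 1/2.
By linearity: E[X] = 155 · (1/2) = (156 − 1) · (1/2) = 155/2 ≈ 77.50000.

E[X] = 155/2 = 77.50000.


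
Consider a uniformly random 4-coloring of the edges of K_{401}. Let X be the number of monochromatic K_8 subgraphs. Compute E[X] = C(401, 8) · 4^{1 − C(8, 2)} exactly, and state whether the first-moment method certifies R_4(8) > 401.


E[X] = C(401, 8) · 4^{1 − 28} = 15456772627710150 · 4^{−27} = 15456772627710150/18014398509481984.
As a reduced fraction: E[X] = 7728386313855075/9007199254740992 ≈ 0.85802.
Is E[X] < 1? YES.
Since E[X] < 1, there exists a 4-coloring of K_{401} with no monochromatic K_8; hence R_4(8) > 401.

E[X] = 7728386313855075/9007199254740992 ≈ 0.85802; E[X] < 1, so R_4(8) > 401.


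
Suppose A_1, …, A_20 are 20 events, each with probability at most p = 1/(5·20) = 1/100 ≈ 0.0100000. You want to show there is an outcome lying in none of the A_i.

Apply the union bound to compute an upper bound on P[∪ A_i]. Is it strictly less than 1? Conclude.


Union bound: P[∪_{i=1}^{20} A_i] ≤ Σ_i P[A_i] ≤ 20·p = 20·(1/100) = 1/5.
Numerically: 1/5 ≈ 0.2000000.
Is 1/5 < 1? YES.
Since P[∪ A_i] ≤ 1/5 < 1, the complement has P[∩ A_i^c] ≥ 1 − 1/5 = 4/5 > 0, so some outcome avoids every A_i.

20·p = 1/5 ≈ 0.2000000; existence CERTIFIED by the union bound.


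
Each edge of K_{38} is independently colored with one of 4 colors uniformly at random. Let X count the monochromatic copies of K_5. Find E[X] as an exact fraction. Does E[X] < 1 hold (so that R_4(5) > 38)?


E[X] = C(38, 5) · 4^{1 − 10} = 501942 · 4^{−9} = 501942/262144.
As a reduced fraction: E[X] = 250971/131072 ≈ 1.9147568.
Is E[X] < 1? NO.
Since E[X] ≥ 1, the first-moment bound is inconclusive at n = 38; it does NOT by itself certify R_4(5) > 38.

E[X] = 250971/131072 ≈ 1.9147568; E[X] ≥ 1; first-moment method inconclusive here.


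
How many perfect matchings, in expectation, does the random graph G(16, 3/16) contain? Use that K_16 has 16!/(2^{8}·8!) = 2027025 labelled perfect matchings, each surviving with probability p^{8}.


K_16 has 16!/(2^{8}·8!) = 2027025 labelled perfect matchings.
For each such perfect matching H, let X_H = 1 if all 8 edges of H are present in G. Then P[X_H = 1] = p^{8} = (3/16)^{8} = 6561/4294967296.
By linearity: E[X] = Σ_H E[X_H] = 2027025 · p^{8} = 2027025 · 6561/4294967296 = 13299311025/4294967296.
Numerically: E[X] ≈ 3.09649.

E[X] = 2027025 · (3/16)^{8} = 13299311025/4294967296 ≈ 3.09649.


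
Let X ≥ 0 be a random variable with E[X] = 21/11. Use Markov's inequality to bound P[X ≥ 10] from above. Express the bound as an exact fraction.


μ = E[X] = 21/11, a = 10.
Markov: P[X ≥ 10] ≤ μ/a = (21/11)/10 = 21/110.
Numerically: ≈ 0.19091.
(Since a = 10 > μ = 1.90909, the bound 21/110 is < 1 and informative.)

P[X ≥ 10] ≤ 21/110 ≈ 0.19091.


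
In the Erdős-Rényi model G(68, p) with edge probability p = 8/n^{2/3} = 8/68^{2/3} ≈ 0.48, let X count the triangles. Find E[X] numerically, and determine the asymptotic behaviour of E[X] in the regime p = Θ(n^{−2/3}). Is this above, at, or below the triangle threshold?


Number of potential triangles: C(68, 3) = 50116.
Each occurs with probability p³ ≈ (0.48)³ ≈ 1.10727e-01.
By linearity: E[X] = C(68, 3)·p³ ≈ 50116 · 1.10727e-01 ≈ 5549.176.
Since α = 2/3 < 1, p = c/n^{2/3} ≫ 1/n is above the triangle threshold p ~ 1/n. Asymptotically E[X] ~ (c³/6)·n^{3(1−α)} = (8³/6)·n^{1} → ∞; triangles are abundant w.h.p.

E[X] ≈ 5549.176; in regime p = Θ(1/n^{2/3}) E[X] diverges (above the triangle threshold p ~ 1/n).


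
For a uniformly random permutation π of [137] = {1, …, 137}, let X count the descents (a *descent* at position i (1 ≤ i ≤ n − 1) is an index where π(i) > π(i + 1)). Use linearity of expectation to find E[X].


Write X = Σ X_I over i = 1, …, 136, with X_I the indicator of one descent.
There are 136 indicators.
For each fixed i, the pair (π(i), π(i+1)) is a uniformly random ordered pair of distinct values from {1, …, 137}; by symmetry P[π(i) > π(i+1)] = 1/2.
By linearity: E[X] = 136 · (1/2) = (137 − 1) · (1/2) = 68 ≈ 68.0000.

E[X] = 68 = 68.0000.


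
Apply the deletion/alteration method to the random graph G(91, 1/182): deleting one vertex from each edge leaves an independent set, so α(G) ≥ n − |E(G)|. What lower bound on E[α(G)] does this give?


E[|E(G)|] = C(91, 2)·p = 4095 · (1/182) = 45/2.
E[α(G)] ≥ n − E[|E(G)|] = 91 − 45/2 = 137/2.
Numerically: ≈ 68.500.
(This is only a lower bound; the true E[α(G)] may be larger.)

E[α(G)] ≥ 137/2 ≈ 68.500.


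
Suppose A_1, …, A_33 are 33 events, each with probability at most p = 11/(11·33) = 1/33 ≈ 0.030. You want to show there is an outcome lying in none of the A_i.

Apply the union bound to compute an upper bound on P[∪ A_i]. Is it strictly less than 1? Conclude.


Union bound: P[∪_{i=1}^{33} A_i] ≤ Σ_i P[A_i] ≤ 33·p = 33·(1/33) = 1.
Numerically: 1 ≈ 1.000.
Is 1 < 1? NO.
Since the bound 1 is ≥ 1, the union bound is uninformative here; it does NOT by itself certify existence.

33·p = 1 ≈ 1.000; existence NOT certified by the union bound.


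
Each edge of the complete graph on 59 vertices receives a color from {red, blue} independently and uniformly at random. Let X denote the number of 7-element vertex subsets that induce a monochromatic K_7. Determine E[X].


Let X = Σ_S X_S over the C(59, 7) = 341149446 subsets S of size 7, where X_S = 1 if the K_7 on S is monochromatic.
For a fixed S, the K_7 on S has C(7, 2) = 21 edges. P[all 21 edges red] = (1/2)^21, and likewise for blue, so P[monochromatic] = 2·(1/2)^21 = 2^{1 − 21} = 1/1048576.
Summing: E[X] = C(59, 7) · 2^{1 − 21} = 341149446 · 1/1048576 = 170574723/524288.
Numerically: E[X] ≈ 325.345.

E[X] = C(59,7)·2^(1−C(7,2)) = 170574723/524288 ≈ 325.345.


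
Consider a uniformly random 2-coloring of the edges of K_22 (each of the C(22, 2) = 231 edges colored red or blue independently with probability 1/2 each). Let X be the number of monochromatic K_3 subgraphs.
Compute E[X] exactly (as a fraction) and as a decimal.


Let X = Σ_S X_S over the C(22, 3) = 1540 subsets S of size 3, where X_S = 1 if the K_3 on S is monochromatic.
For a fixed S, the K_3 on S has C(3, 2) = 3 edges. P[all 3 edges red] = (1/2)^3, and likewise for blue, so P[monochromatic] = 2·(1/2)^3 = 2^{1 − 3} = 1/4.
Summing: E[X] = C(22, 3) · 2^{1 − 3} = 1540 · 1/4 = 385.
Numerically: E[X] ≈ 385.000.

E[X] = C(22,3)·2^(1−C(3,2)) = 385 ≈ 385.000.


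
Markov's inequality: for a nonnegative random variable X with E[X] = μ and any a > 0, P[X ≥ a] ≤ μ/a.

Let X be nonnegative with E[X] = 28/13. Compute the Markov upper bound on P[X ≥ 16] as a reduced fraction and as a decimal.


μ = E[X] = 28/13, a = 16.
Markov: P[X ≥ 16] ≤ μ/a = (28/13)/16 = 7/52.
Numerically: ≈ 0.13462.
(Since a = 16 > μ = 2.15385, the bound 7/52 is < 1 and informative.)

P[X ≥ 16] ≤ 7/52 ≈ 0.13462.


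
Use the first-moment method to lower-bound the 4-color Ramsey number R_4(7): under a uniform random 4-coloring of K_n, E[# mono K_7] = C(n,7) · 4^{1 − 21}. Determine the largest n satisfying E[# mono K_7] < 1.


We need C(n, 7) · 4^{1 − 21} < 1, i.e. C(n, 7) < 4^{21 − 1} = 1099511627776.
Check values of n near the boundary:
  n = 176: C(176, 7) = 919790691600; 919790691600 < 1099511627776? YES
  n = 177: C(177, 7) = 957664425960; 957664425960 < 1099511627776? YES
  n = 178: C(178, 7) = 996867063280; 996867063280 < 1099511627776? YES
  n = 179: C(179, 7) = 1037437234460; 1037437234460 < 1099511627776? YES
  n = 180: C(180, 7) = 1079414463600; 1079414463600 < 1099511627776? YES
  n = 181: C(181, 7) = 1122839183400; 1122839183400 < 1099511627776? NO
  n = 182: C(182, 7) = 1167752750736; 1167752750736 < 1099511627776? NO
The largest n with C(n, 7) < 1099511627776 is n = 180 (where E[X] = 67463403975/68719476736 ≈ 0.982). Hence R_4(7) > 180, i.e. R_4(7) ≥ 181.

Largest n = 180; hence R_4(7) > 180.


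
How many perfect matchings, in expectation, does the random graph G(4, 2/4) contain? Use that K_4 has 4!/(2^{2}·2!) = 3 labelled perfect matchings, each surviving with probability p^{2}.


K_4 has 4!/(2^{2}·2!) = 3 labelled perfect matchings.
For each such perfect matching H, let X_H = 1 if all 2 edges of H are present in G. Then P[X_H = 1] = p^{2} = (1/2)^{2} = 1/4.
Summing the indicators: E[X] = Σ_H E[X_H] = 3 · p^{2} = 3 · 1/4 = 3/4.
Numerically: E[X] ≈ 0.75.

E[X] = 3 · (1/2)^{2} = 3/4 ≈ 0.75.


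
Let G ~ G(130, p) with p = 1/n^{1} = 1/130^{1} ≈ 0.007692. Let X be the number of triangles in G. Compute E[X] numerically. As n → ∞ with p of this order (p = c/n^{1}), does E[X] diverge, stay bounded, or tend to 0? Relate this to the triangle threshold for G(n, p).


Number of potential triangles: C(130, 3) = 357760.
Each occurs with probability p³ ≈ (0.007692)³ ≈ 4.551661e-07.
By linearity: E[X] = C(130, 3)·p³ ≈ 357760 · 4.551661e-07 ≈ 0.1628.
Here α = 1, so p = 1/n is exactly at the triangle threshold p ~ 1/n. Asymptotically E[X] → c³/6 = 1³/6 = 1/6 ≈ 0.1667, a bounded constant. In this regime the triangle count is asymptotically Poisson(c³/6).

E[X] ≈ 0.1628; in regime p = Θ(1/n^{1}) E[X] stays bounded (at the triangle threshold p ~ 1/n).


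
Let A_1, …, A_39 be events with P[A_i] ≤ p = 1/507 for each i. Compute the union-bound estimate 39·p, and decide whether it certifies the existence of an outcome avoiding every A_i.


Union bound: P[∪_{i=1}^{39} A_i] ≤ Σ_i P[A_i] ≤ 39·p = 39·(1/507) = 1/13.
Numerically: 1/13 ≈ 0.076923.
Is 1/13 < 1? YES.
Since P[∪ A_i] ≤ 1/13 < 1, the complement has P[∩ A_i^c] ≥ 1 − 1/13 = 12/13 > 0, so some outcome avoids every A_i.

39·p = 1/13 ≈ 0.076923; existence CERTIFIED by the union bound.


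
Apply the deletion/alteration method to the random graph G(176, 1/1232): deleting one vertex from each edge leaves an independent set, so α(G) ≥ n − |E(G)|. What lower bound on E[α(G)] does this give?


E[|E(G)|] = C(176, 2)·p = 15400 · (1/1232) = 25/2.
E[α(G)] ≥ n − E[|E(G)|] = 176 − 25/2 = 327/2.
Numerically: ≈ 163.5000.
(This is only a lower bound; the true E[α(G)] may be larger.)

E[α(G)] ≥ 327/2 ≈ 163.5000.


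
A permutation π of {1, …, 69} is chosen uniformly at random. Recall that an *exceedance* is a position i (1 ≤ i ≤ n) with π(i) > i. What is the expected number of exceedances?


Write X = Σ_{i=1}^{69} X_i, where X_i = 1_{π(i) > i}.
For each fixed i, π(i) is uniform over {1, …, 69} (marginal of a uniform permutation), so P[π(i) > i] = (n − i)/n. Summing: Σ_{i=1}^{69} (n − i)/n = (0 + 1 + … + 68)/69 = 69(69 − 1)/(2·69) = (69 − 1)/2.
Hence E[X] = Σ_{i=1}^{69} (69 − i)/69 = 34 ≈ 34.000.

E[X] = 34 = 34.000.


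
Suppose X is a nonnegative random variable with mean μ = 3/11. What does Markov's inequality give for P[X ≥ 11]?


μ = E[X] = 3/11, a = 11.
Markov: P[X ≥ 11] ≤ μ/a = (3/11)/11 = 3/121.
Numerically: ≈ 0.025.
(Since a = 11 > μ = 0.273, the bound 3/121 is < 1 and informative.)

P[X ≥ 11] ≤ 3/121 ≈ 0.025.


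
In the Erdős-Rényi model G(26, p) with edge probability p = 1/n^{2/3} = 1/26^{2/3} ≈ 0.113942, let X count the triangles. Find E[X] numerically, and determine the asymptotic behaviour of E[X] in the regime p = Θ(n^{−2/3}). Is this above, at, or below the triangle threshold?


Number of potential triangles: C(26, 3) = 2600.
Each occurs with probability p³ ≈ (0.113942)³ ≈ 1.47928994e-03.
By linearity: E[X] = C(26, 3)·p³ ≈ 2600 · 1.47928994e-03 ≈ 3.846154.
Since α = 2/3 < 1, p = c/n^{2/3} ≫ 1/n is above the triangle threshold p ~ 1/n. Asymptotically E[X] ~ (c³/6)·n^{3(1−α)} = (1³/6)·n^{1} → ∞; triangles are abundant w.h.p.

E[X] ≈ 3.846154; in regime p = Θ(1/n^{2/3}) E[X] diverges (above the triangle threshold p ~ 1/n).


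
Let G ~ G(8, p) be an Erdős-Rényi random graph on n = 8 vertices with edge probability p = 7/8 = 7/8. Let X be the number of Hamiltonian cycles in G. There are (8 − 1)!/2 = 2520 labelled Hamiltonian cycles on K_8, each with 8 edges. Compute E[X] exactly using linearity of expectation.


K_8 has (8 − 1)!/2 = 2520 labelled Hamiltonian cycles.
For each such Hamiltonian cycle H, let X_H = 1 if all 8 edges of H are present in G. Then P[X_H = 1] = p^{8} = (7/8)^{8} = 5764801/16777216.
Summing the indicators: E[X] = Σ_H E[X_H] = 2520 · p^{8} = 2520 · 5764801/16777216 = 1815912315/2097152.
Numerically: E[X] ≈ 865.894.

E[X] = 2520 · (7/8)^{8} = 1815912315/2097152 ≈ 865.894.


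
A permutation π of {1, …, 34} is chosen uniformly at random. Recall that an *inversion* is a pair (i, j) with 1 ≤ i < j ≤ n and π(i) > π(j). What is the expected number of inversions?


Write X = Σ X_I over the C(34, 2) = 561 pairs i < j, with X_I the indicator of one inversion.
There are 561 indicators.
For each fixed pair i < j, the values π(i) and π(j) are two distinct elements of {1, …, 34} in uniformly random order; by symmetry P[π(i) > π(j)] = 1/2.
By linearity: E[X] = 561 · (1/2) = C(34, 2) · (1/2) = 561/2 = 561/2 ≈ 280.50000.

E[X] = 561/2 = 280.50000.


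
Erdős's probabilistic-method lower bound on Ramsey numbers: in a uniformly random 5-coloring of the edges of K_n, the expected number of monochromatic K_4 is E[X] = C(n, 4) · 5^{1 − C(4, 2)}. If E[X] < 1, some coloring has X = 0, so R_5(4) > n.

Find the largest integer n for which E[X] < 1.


We need C(n, 4) · 5^{1 − 6} < 1, i.e. C(n, 4) < 5^{6 − 1} = 3125.
Check values of n near the boundary:
  n = 17: C(17, 4) = 2380; 2380 < 3125? YES
  n = 18: C(18, 4) = 3060; 3060 < 3125? YES
  n = 19: C(19, 4) = 3876; 3876 < 3125? NO
  n = 20: C(20, 4) = 4845; 4845 < 3125? NO
The largest n with C(n, 4) < 3125 is n = 18 (where E[X] = 612/625 ≈ 0.979200). Hence R_5(4) > 18, i.e. R_5(4) ≥ 19.

Largest n = 18; hence R_5(4) > 18.


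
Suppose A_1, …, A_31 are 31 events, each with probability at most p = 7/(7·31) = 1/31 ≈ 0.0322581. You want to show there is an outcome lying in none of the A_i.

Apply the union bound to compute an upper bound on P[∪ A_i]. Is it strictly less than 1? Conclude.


Union bound: P[∪_{i=1}^{31} A_i] ≤ Σ_i P[A_i] ≤ 31·p = 31·(1/31) = 1.
Numerically: 1 ≈ 1.0000000.
Is 1 < 1? NO.
Since the bound 1 is ≥ 1, the union bound is uninformative here; it does NOT by itself certify existence.

31·p = 1 ≈ 1.0000000; existence NOT certified by the union bound.


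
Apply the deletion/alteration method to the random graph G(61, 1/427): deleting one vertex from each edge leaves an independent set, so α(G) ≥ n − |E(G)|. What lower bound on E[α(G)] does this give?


E[|E(G)|] = C(61, 2)·p = 1830 · (1/427) = 30/7.
E[α(G)] ≥ n − E[|E(G)|] = 61 − 30/7 = 397/7.
Numerically: ≈ 56.714.
(This is only a lower bound; the true E[α(G)] may be larger.)

E[α(G)] ≥ 397/7 ≈ 56.714.


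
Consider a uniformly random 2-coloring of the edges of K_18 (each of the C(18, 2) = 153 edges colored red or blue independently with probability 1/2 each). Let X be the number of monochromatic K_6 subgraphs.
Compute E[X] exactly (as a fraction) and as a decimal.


Let X = Σ_S X_S over the C(18, 6) = 18564 subsets S of size 6, where X_S = 1 if the K_6 on S is monochromatic.
For a fixed S, the K_6 on S has C(6, 2) = 15 edges. P[all 15 edges red] = (1/2)^15, and likewise for blue, so P[monochromatic] = 2·(1/2)^15 = 2^{1 − 15} = 1/16384.
By linearity: E[X] = C(18, 6) · 2^{1 − 15} = 18564 · 1/16384 = 4641/4096.
Numerically: E[X] ≈ 1.133057.

E[X] = C(18,6)·2^(1−C(6,2)) = 4641/4096 ≈ 1.133057.


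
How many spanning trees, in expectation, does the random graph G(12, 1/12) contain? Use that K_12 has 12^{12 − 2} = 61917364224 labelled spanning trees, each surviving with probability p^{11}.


K_12 has 12^{12 − 2} = 61917364224 labelled spanning trees.
For each such spanning tree H, let X_H = 1 if all 11 edges of H are present in G. Then P[X_H = 1] = p^{11} = (1/12)^{11} = 1/743008370688.
By linearity: E[X] = Σ_H E[X_H] = 61917364224 · p^{11} = 61917364224 · 1/743008370688 = 1/12.
Numerically: E[X] ≈ 0.0833333.

E[X] = 61917364224 · (1/12)^{11} = 1/12 ≈ 0.0833333.


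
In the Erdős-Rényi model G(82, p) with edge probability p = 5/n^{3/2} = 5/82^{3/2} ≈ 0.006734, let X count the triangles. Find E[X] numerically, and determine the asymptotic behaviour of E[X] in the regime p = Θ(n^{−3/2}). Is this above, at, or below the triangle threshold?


Number of potential triangles: C(82, 3) = 88560.
Each occurs with probability p³ ≈ (0.006734)³ ≈ 3.053147e-07.
By linearity: E[X] = C(82, 3)·p³ ≈ 88560 · 3.053147e-07 ≈ 0.0270.
Since α = 3/2 > 1, p = c/n^{3/2} = o(1/n) is below the triangle threshold p ~ 1/n. Asymptotically E[X] ~ (c³/6)·n^{3(1−α)} = (5³/6)·n^{-1.5} → 0, so by Markov's inequality G has no triangles w.h.p.

E[X] ≈ 0.0270; in regime p = Θ(1/n^{3/2}) E[X] tends to 0 (below the triangle threshold p ~ 1/n).


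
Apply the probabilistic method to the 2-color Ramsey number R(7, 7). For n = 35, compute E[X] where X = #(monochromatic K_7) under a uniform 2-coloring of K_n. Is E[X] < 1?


E[X] = C(35, 7) · 2^{1 − 21} = 6724520 · 2^{−20} = 6724520/1048576.
As a reduced fraction: E[X] = 840565/131072 ≈ 6.4130020.
Is E[X] < 1? NO.
Since E[X] ≥ 1, the first-moment bound is inconclusive at n = 35; it does NOT by itself certify R(7, 7) > 35.

E[X] = 840565/131072 ≈ 6.4130020; E[X] ≥ 1; first-moment method inconclusive here.


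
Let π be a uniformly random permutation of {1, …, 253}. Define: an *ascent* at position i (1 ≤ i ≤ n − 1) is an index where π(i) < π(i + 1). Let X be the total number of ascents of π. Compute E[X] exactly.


Write X = Σ X_I over i = 1, …, 252, with X_I the indicator of one ascent.
There are 252 indicators.
For each fixed i, the pair (π(i), π(i+1)) is a uniformly random ordered pair of distinct values from {1, …, 253}; by symmetry P[π(i) < π(i+1)] = 1/2.
By linearity: E[X] = 252 · (1/2) = (253 − 1) · (1/2) = 126 ≈ 126.00000.

E[X] = 126 = 126.00000.
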